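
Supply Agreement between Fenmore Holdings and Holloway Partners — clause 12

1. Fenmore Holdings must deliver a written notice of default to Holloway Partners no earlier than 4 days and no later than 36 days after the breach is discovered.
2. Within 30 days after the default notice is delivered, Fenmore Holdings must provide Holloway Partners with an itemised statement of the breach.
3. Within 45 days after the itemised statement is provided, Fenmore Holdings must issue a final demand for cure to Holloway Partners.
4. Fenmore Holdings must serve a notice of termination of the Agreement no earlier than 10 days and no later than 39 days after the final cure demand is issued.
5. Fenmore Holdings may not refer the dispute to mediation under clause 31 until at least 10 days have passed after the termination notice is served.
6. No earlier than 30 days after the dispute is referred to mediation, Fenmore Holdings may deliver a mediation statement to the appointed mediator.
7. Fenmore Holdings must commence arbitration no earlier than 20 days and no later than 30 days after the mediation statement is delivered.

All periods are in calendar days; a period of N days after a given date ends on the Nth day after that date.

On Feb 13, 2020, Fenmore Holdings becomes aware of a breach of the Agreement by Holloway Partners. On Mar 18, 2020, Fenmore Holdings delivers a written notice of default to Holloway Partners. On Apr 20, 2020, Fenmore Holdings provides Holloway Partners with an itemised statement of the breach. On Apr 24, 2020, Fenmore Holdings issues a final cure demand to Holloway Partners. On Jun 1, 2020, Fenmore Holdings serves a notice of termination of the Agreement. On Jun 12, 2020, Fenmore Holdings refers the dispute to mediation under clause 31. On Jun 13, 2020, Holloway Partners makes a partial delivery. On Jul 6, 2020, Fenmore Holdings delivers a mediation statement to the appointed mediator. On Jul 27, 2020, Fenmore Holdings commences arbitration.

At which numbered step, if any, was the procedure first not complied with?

Step 2

Step 1 — 4 and 36 days from Feb 13, 2020 (when the breach is discovered) are Feb 17, 2020 and Mar 20, 2020 respectively; done Mar 18, 2020 — within the window.
Step 2 — counting 30 days from Mar 18, 2020 (when the default notice is delivered) gives a deadline of Apr 17, 2020; done Apr 20, 2020 — 3 days late.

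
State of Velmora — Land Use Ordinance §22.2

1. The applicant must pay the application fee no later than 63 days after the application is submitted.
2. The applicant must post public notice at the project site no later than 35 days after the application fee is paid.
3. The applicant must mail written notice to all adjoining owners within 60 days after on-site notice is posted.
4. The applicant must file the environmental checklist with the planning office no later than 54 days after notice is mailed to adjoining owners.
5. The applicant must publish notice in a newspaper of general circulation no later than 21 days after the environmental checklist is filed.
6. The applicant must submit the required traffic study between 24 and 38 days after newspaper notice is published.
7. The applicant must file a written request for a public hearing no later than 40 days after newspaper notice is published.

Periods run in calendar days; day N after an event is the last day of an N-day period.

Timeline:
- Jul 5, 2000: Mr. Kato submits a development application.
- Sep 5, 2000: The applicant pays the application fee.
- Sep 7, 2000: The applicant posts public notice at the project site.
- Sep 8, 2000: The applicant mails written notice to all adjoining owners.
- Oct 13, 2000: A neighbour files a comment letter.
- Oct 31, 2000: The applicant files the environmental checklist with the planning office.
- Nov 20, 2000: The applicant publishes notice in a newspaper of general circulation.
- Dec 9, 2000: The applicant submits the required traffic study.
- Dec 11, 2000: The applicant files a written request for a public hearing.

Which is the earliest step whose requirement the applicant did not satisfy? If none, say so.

Step 6

(1) due by Jul 5, 2000 + 63 days = Sep 6, 2000; completed Sep 5, 2000, before the deadline.
(2) due by Sep 5, 2000 + 35 days = Oct 10, 2000; done Sep 7, 2000 — timely.
(3) due by Sep 7, 2000 + 60 days = Nov 6, 2000; completed Sep 8, 2000, before the deadline.
(4) due by Sep 8, 2000 + 54 days = Nov 1, 2000; Oct 31, 2000 is within that limit.
(5) due by Oct 31, 2000 + 21 days = Nov 21, 2000; done Nov 20, 2000 — timely.
(6) the permitted window runs from Nov 20, 2000 + 24 = Dec 14, 2000 to Nov 20, 2000 + 38 = Dec 28, 2000; done Dec 9, 2000 — 5 days before the window opened.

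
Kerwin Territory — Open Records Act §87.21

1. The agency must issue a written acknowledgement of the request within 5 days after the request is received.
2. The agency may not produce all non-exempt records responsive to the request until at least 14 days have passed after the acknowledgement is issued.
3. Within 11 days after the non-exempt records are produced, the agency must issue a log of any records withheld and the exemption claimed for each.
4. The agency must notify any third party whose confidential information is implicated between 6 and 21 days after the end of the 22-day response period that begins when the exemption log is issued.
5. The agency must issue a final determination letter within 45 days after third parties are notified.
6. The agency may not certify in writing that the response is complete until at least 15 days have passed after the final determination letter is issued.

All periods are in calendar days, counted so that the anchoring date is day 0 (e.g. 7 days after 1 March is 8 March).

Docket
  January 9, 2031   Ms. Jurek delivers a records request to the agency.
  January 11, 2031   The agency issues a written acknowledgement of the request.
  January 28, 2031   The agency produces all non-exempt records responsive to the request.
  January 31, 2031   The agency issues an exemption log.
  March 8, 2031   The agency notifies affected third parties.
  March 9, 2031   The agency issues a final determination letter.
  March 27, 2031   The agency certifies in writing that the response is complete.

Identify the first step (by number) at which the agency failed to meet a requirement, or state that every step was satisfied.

None — every step was satisfied

(1) due by January 9, 2031 + 5 days = January 14, 2031; January 11, 2031 is within that limit.
(2) permitted from January 11, 2031 + 14 days = January 25, 2031 onward; January 28, 2031 is on or after that date.
(3) due by January 28, 2031 + 11 days = February 8, 2031; January 31, 2031 is within that limit.
(4) the permitted window runs from February 22, 2031 + 6 = February 28, 2031 to February 22, 2031 + 21 = March 15, 2031; done March 8, 2031, which is between those dates.
(5) due by March 8, 2031 + 45 days = April 22, 2031; March 9, 2031 is within that limit.
(6) permitted from March 9, 2031 + 15 days = March 24, 2031 onward; done March 27, 2031, after the minimum wait.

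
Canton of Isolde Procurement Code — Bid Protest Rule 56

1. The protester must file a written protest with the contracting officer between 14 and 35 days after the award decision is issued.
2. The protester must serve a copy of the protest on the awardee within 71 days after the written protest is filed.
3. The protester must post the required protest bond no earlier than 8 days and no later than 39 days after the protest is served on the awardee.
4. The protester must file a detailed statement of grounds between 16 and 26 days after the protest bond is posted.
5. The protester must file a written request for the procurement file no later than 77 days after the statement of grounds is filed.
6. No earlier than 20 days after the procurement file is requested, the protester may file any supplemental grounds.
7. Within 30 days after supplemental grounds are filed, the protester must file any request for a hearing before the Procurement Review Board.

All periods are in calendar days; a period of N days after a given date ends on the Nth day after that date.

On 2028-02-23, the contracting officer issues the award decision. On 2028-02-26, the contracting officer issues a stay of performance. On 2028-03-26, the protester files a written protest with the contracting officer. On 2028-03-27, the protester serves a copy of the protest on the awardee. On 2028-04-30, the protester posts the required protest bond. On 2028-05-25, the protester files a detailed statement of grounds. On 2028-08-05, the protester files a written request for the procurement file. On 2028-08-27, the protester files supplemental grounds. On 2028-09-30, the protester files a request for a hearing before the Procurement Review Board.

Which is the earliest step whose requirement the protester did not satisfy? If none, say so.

Step 7

Step 1: the window is 14–35 days after 2028-02-23 (when the award decision is issued), so 2028-03-08 through 2028-03-29; 2028-03-26 falls inside that range.
Step 2: 71 days after 2028-03-26 (when the written protest is filed) is 2028-06-05; 2028-03-27 is within that limit.
Step 3: the window is 8–39 days after 2028-03-27 (when the protest is served on the awardee), so 2028-04-04 through 2028-05-05; 2028-04-30 falls inside that range.
Step 4: the window is 16–26 days after 2028-04-30 (when the protest bond is posted), so 2028-05-16 through 2028-05-26; 2028-05-25 falls inside that range.
Step 5: 77 days after 2028-05-25 (when the statement of grounds is filed) is 2028-08-10; completed 2028-08-05, before the deadline.
Step 6: the earliest permitted date is 20 days after 2028-08-05 (when the procurement file is requested), i.e. 2028-08-25; 2028-08-27 is on or after that date.
Step 7: 30 days after 2028-08-27 (when supplemental grounds are filed) is 2028-09-26; not done until 2028-09-30, 4 days after the deadline.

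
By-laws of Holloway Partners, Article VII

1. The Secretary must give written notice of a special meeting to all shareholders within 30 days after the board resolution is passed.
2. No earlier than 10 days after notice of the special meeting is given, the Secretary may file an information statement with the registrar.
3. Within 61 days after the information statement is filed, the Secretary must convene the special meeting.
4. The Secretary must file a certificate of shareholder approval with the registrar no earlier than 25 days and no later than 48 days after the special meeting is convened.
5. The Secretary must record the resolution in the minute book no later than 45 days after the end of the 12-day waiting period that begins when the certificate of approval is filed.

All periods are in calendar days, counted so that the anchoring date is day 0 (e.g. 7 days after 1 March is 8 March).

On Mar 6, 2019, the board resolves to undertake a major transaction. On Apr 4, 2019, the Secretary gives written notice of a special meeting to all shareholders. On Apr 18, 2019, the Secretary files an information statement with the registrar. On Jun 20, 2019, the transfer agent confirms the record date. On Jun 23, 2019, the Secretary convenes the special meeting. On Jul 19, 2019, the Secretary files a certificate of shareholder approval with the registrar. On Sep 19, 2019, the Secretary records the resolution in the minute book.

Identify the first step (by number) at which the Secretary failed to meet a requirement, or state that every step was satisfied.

(1) due by Mar 6, 2019 + 30 days = Apr 5, 2019; completed Apr 4, 2019, before the deadline.
(2) permitted from Apr 4, 2019 + 10 days = Apr 14, 2019 onward; done Apr 18, 2019 — permitted.
(3) due by Apr 18, 2019 + 61 days = Jun 18, 2019; Jun 23, 2019 misses that deadline by 5 days.
The procedure was therefore not followed at step 3.

Step 3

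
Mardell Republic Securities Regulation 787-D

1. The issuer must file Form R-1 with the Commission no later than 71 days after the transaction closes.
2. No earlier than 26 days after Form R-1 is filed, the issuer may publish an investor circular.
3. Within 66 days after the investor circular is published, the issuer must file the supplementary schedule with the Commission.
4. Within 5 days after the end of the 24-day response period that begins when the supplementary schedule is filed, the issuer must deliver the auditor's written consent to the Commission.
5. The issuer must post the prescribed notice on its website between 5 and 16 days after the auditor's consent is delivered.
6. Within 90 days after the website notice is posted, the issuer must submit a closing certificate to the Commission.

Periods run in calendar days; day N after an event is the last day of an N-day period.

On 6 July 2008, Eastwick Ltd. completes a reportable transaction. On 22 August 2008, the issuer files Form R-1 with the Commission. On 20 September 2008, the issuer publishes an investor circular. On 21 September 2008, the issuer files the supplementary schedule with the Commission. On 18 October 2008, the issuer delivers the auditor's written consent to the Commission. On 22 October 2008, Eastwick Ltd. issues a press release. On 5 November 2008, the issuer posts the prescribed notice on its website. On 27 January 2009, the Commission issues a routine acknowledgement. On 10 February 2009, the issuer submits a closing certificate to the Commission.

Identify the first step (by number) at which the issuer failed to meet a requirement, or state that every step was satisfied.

Step 1: 71 days after 6 July 2008 (when the transaction closes) is 15 September 2008; completed 22 August 2008, before the deadline.
Step 2: the earliest permitted date is 26 days after 22 August 2008 (when Form R-1 is filed), i.e. 17 September 2008; 20 September 2008 is on or after that date.
Step 3: 66 days after 20 September 2008 (when the investor circular is published) is 25 November 2008; done 21 September 2008 — timely.
Step 4: 5 days after 15 October 2008 (end of the 24-day response period, which began when the supplementary schedule is filed on 21 September 2008) is 20 October 2008; done 18 October 2008 — timely.
Step 5: the window is 5–16 days after 18 October 2008 (when the auditor's consent is delivered), so 23 October 2008 through 3 November 2008; done 5 November 2008 — 2 days after the window closed.
The procedure was therefore not followed at step 5.

Step 5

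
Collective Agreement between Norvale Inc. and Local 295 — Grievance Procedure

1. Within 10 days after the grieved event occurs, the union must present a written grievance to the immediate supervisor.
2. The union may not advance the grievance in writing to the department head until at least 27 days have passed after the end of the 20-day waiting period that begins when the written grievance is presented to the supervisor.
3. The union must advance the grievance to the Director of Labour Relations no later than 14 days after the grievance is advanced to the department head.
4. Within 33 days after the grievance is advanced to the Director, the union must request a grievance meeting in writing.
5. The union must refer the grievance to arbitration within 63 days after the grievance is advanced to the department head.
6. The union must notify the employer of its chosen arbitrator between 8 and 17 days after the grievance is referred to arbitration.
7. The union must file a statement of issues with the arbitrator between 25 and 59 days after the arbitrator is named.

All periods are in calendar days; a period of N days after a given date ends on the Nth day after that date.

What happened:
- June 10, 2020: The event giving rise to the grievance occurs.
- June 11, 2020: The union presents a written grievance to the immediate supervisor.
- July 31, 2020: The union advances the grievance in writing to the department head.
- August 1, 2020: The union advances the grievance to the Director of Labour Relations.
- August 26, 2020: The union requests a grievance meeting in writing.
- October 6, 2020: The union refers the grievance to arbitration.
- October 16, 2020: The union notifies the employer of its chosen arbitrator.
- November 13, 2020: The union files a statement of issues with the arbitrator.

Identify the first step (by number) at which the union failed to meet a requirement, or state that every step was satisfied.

Step 1: 10 days after June 10, 2020 (when the grieved event occurs) is June 20, 2020; done June 11, 2020 — timely.
Step 2: the earliest permitted date is 27 days after July 1, 2020 (end of the 20-day waiting period, which began when the written grievance is presented to the supervisor on June 11, 2020), i.e. July 28, 2020; done July 31, 2020, after the minimum wait.
Step 3: 14 days after July 31, 2020 (when the grievance is advanced to the department head) is August 14, 2020; done August 1, 2020 — timely.
Step 4: 33 days after August 1, 2020 (when the grievance is advanced to the Director) is September 3, 2020; done August 26, 2020 — timely.
Step 5: 63 days after July 31, 2020 (when the grievance is advanced to the department head) is October 2, 2020; done October 6, 2020 — 4 days late.
Later steps need not be reached.

Step 5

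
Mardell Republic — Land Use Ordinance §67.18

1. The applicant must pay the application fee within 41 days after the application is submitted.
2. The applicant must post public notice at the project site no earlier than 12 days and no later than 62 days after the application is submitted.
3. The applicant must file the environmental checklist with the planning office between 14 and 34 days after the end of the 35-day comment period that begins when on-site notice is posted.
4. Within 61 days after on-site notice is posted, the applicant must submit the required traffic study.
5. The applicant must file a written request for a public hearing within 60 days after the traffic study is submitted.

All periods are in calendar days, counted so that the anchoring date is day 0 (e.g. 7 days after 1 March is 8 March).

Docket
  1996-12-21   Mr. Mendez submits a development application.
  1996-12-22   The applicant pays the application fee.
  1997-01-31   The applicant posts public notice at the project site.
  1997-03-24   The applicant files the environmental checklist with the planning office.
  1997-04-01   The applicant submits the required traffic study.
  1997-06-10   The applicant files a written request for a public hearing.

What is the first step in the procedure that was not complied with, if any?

Step 1 — counting 41 days from 1996-12-21 (when the application is submitted) gives a deadline of 1997-01-31; done 1996-12-22 — timely.
Step 2 — 12 and 62 days from 1996-12-21 (when the application is submitted) are 1997-01-02 and 1997-02-21 respectively; 1997-01-31 falls inside that range.
Step 3 — 14 and 34 days from 1997-03-07 (end of the 35-day comment period, which began when on-site notice is posted on 1997-01-31) are 1997-03-21 and 1997-04-10 respectively; 1997-03-24 falls inside that range.
Step 4 — counting 61 days from 1997-01-31 (when on-site notice is posted) gives a deadline of 1997-04-02; completed 1997-04-01, before the deadline.
Step 5 — counting 60 days from 1997-04-01 (when the traffic study is submitted) gives a deadline of 1997-05-31; done 1997-06-10 — 10 days late.

Step 5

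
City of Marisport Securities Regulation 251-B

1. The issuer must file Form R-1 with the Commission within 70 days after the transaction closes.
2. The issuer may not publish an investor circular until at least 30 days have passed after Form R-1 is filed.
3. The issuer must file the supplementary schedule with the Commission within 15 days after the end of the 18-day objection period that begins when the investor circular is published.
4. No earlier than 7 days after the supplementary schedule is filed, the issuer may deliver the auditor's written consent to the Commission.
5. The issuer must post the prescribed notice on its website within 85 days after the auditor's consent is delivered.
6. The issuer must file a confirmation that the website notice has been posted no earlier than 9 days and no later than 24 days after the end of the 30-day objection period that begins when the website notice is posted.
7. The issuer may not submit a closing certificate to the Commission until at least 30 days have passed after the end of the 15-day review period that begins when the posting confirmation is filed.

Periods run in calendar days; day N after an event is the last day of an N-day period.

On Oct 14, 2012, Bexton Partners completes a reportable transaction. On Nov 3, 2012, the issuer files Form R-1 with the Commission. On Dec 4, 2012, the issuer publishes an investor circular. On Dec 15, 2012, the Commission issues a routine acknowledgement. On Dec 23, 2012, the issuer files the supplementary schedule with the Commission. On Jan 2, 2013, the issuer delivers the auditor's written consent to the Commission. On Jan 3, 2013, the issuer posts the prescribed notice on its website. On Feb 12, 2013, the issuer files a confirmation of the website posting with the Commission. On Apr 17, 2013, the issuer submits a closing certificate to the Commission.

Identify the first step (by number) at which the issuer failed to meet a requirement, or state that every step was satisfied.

None — every step was satisfied

Step 1: 70 days after Oct 14, 2012 (when the transaction closes) is Dec 23, 2012; done Nov 3, 2012 — timely.
Step 2: the earliest permitted date is 30 days after Nov 3, 2012 (when Form R-1 is filed), i.e. Dec 3, 2012; done Dec 4, 2012, after the minimum wait.
Step 3: 15 days after Dec 22, 2012 (end of the 18-day objection period, which began when the investor circular is published on Dec 4, 2012) is Jan 6, 2013; done Dec 23, 2012 — timely.
Step 4: the earliest permitted date is 7 days after Dec 23, 2012 (when the supplementary schedule is filed), i.e. Dec 30, 2012; done Jan 2, 2013 — permitted.
Step 5: 85 days after Jan 2, 2013 (when the auditor's consent is delivered) is Mar 28, 2013; done Jan 3, 2013 — timely.
Step 6: the window is 9–24 days after Feb 2, 2013 (end of the 30-day objection period, which began when the website notice is posted on Jan 3, 2013), so Feb 11, 2013 through Feb 26, 2013; Feb 12, 2013 falls inside that range.
Step 7: the earliest permitted date is 30 days after Feb 27, 2013 (end of the 15-day review period, which began when the posting confirmation is filed on Feb 12, 2013), i.e. Mar 29, 2013; Apr 17, 2013 is on or after that date.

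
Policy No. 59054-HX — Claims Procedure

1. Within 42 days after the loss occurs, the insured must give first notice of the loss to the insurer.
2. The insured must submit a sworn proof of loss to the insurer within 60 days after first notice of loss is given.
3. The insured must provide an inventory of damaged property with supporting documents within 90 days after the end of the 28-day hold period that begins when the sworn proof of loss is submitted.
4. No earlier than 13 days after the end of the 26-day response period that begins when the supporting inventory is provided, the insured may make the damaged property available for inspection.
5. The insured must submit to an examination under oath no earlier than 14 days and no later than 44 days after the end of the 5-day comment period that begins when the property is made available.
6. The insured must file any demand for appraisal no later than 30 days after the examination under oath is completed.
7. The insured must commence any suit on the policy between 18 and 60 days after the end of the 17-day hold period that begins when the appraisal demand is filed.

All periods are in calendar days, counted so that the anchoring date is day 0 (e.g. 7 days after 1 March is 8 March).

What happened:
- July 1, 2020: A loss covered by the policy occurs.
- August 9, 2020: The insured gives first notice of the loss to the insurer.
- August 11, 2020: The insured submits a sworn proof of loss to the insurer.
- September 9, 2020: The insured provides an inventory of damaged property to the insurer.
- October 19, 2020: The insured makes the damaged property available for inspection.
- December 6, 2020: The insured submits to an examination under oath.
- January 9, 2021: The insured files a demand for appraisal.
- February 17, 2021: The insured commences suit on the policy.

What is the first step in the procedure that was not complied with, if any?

Step 6

(1) due by July 1, 2020 + 42 days = August 12, 2020; completed August 9, 2020, before the deadline.
(2) due by August 9, 2020 + 60 days = October 8, 2020; August 11, 2020 is within that limit.
(3) due by September 8, 2020 + 90 days = December 7, 2020; done September 9, 2020 — timely.
(4) permitted from October 5, 2020 + 13 days = October 18, 2020 onward; done October 19, 2020 — permitted.
(5) the permitted window runs from October 24, 2020 + 14 = November 7, 2020 to October 24, 2020 + 44 = December 7, 2020; December 6, 2020 falls inside that range.
(6) due by December 6, 2020 + 30 days = January 5, 2021; done January 9, 2021 — 4 days late.
No need to go further; step 6 was not satisfied.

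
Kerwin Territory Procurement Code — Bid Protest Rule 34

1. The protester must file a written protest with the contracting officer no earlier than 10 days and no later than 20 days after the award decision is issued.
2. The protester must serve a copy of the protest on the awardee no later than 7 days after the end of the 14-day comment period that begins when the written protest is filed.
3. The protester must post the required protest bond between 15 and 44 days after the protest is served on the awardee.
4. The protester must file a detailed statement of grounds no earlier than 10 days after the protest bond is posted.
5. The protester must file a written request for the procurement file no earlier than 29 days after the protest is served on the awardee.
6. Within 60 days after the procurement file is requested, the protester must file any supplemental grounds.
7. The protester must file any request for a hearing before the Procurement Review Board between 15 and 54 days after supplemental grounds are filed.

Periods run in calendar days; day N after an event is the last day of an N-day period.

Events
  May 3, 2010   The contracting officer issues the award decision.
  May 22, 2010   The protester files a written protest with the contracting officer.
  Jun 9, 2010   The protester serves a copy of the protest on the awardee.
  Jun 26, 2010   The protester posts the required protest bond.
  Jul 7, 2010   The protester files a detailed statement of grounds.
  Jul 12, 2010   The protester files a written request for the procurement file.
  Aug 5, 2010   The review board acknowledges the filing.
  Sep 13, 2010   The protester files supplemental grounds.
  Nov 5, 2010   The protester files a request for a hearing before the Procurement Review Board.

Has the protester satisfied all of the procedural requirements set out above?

No

Step 1 — 10 and 20 days from May 3, 2010 (when the award decision is issued) are May 13, 2010 and May 23, 2010 respectively; done May 22, 2010 — within the window.
Step 2 — counting 7 days from Jun 5, 2010 (end of the 14-day comment period, which began when the written protest is filed on May 22, 2010) gives a deadline of Jun 12, 2010; Jun 9, 2010 is within that limit.
Step 3 — 15 and 44 days from Jun 9, 2010 (when the protest is served on the awardee) are Jun 24, 2010 and Jul 23, 2010 respectively; done Jun 26, 2010, which is between those dates.
Step 4 — must wait 10 days from Jun 26, 2010 (when the protest bond is posted), so not before Jul 6, 2010; Jul 7, 2010 is on or after that date.
Step 5 — must wait 29 days from Jun 9, 2010 (when the protest is served on the awardee), so not before Jul 8, 2010; done Jul 12, 2010, after the minimum wait.
Step 6 — counting 60 days from Jul 12, 2010 (when the procurement file is requested) gives a deadline of Sep 10, 2010; done Sep 13, 2010 — 3 days late.
Later steps need not be reached.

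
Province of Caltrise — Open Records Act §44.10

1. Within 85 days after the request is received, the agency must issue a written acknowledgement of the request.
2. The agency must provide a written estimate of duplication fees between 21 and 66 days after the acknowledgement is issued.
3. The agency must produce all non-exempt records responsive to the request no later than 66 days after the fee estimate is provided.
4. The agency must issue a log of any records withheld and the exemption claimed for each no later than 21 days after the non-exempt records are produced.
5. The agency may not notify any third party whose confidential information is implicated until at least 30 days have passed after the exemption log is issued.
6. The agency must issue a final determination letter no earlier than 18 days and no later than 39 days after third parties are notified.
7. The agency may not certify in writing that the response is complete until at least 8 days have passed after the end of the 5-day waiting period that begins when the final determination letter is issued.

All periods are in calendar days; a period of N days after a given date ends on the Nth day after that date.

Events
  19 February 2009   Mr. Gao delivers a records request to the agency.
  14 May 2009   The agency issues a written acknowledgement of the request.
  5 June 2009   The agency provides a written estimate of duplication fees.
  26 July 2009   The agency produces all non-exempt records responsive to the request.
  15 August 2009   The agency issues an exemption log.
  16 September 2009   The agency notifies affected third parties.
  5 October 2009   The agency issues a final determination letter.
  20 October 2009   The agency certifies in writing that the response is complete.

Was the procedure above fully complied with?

Step 1 — counting 85 days from 19 February 2009 (when the request is received) gives a deadline of 15 May 2009; done 14 May 2009 — timely.
Step 2 — 21 and 66 days from 14 May 2009 (when the acknowledgement is issued) are 4 June 2009 and 19 July 2009 respectively; 5 June 2009 falls inside that range.
Step 3 — counting 66 days from 5 June 2009 (when the fee estimate is provided) gives a deadline of 10 August 2009; completed 26 July 2009, before the deadline.
Step 4 — counting 21 days from 26 July 2009 (when the non-exempt records are produced) gives a deadline of 16 August 2009; done 15 August 2009 — timely.
Step 5 — must wait 30 days from 15 August 2009 (when the exemption log is issued), so not before 14 September 2009; done 16 September 2009 — permitted.
Step 6 — 18 and 39 days from 16 September 2009 (when third parties are notified) are 4 October 2009 and 25 October 2009 respectively; done 5 October 2009, which is between those dates.
Step 7 — must wait 8 days from 10 October 2009 (end of the 5-day waiting period, which began when the final determination letter is issued on 5 October 2009), so not before 18 October 2009; 20 October 2009 is on or after that date.

Yes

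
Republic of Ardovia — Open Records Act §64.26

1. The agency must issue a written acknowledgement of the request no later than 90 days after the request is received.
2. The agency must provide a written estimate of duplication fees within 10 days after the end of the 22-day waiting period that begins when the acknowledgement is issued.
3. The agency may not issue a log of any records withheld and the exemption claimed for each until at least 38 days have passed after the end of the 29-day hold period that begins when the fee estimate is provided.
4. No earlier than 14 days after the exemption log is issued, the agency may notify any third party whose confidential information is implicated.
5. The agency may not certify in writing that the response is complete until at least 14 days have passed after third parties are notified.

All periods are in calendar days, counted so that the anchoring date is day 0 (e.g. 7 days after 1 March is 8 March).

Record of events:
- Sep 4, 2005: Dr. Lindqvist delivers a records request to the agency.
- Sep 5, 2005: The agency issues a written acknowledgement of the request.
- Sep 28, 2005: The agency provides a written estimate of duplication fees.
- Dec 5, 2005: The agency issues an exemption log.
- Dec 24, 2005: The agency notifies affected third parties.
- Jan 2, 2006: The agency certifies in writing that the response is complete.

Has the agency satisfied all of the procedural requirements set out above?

Step 1: 90 days after Sep 4, 2005 (when the request is received) is Dec 3, 2005; done Sep 5, 2005 — timely.
Step 2: 10 days after Sep 27, 2005 (end of the 22-day waiting period, which began when the acknowledgement is issued on Sep 5, 2005) is Oct 7, 2005; done Sep 28, 2005 — timely.
Step 3: the earliest permitted date is 38 days after Oct 27, 2005 (end of the 29-day hold period, which began when the fee estimate is provided on Sep 28, 2005), i.e. Dec 4, 2005; Dec 5, 2005 is on or after that date.
Step 4: the earliest permitted date is 14 days after Dec 5, 2005 (when the exemption log is issued), i.e. Dec 19, 2005; done Dec 24, 2005, after the minimum wait.
Step 5: the earliest permitted date is 14 days after Dec 24, 2005 (when third parties are notified), i.e. Jan 7, 2006; acted on Jan 2, 2006, 5 days prematurely.
The procedure was therefore not followed at step 5.

No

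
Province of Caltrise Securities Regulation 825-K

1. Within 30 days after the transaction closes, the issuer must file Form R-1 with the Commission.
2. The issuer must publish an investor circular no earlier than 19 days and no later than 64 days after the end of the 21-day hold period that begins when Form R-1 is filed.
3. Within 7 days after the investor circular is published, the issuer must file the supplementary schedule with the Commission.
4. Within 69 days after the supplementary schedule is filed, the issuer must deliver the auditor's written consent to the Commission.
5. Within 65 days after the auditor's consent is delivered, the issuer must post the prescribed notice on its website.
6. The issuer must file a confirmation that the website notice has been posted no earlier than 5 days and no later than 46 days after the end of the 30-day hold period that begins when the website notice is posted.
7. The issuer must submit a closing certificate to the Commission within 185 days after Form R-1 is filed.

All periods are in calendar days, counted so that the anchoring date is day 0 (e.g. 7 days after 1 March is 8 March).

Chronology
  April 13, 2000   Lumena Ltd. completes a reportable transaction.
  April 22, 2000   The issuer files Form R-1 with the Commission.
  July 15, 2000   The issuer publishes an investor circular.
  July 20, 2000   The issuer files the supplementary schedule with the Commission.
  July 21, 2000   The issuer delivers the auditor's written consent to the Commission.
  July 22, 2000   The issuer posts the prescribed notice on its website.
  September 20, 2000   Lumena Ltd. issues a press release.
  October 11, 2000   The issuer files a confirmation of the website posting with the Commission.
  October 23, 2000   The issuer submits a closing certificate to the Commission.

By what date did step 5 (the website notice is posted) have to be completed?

Step 5 runs from July 21, 2000, when the auditor's consent is delivered. 65 days after July 21, 2000 is September 24, 2000.

September 24, 2000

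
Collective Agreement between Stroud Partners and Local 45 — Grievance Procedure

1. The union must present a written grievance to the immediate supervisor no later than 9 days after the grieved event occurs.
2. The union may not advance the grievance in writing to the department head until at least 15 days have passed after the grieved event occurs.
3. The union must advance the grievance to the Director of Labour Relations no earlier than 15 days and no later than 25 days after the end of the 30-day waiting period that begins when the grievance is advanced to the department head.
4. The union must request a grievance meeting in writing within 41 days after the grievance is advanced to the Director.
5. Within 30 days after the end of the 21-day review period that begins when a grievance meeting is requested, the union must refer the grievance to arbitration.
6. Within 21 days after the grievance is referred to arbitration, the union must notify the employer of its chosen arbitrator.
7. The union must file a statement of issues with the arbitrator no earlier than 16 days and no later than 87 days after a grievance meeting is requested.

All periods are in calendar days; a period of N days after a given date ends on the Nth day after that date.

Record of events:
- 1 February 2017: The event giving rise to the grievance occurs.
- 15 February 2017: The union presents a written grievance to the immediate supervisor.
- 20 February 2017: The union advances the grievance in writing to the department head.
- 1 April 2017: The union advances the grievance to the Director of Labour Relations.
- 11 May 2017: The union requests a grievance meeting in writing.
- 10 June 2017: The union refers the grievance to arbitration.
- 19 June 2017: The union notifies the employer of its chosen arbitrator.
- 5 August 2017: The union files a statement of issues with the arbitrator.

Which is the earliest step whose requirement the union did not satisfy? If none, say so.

Step 1 — counting 9 days from 1 February 2017 (when the grieved event occurs) gives a deadline of 10 February 2017; done 15 February 2017 — 5 days late.
The analysis stops there.

Step 1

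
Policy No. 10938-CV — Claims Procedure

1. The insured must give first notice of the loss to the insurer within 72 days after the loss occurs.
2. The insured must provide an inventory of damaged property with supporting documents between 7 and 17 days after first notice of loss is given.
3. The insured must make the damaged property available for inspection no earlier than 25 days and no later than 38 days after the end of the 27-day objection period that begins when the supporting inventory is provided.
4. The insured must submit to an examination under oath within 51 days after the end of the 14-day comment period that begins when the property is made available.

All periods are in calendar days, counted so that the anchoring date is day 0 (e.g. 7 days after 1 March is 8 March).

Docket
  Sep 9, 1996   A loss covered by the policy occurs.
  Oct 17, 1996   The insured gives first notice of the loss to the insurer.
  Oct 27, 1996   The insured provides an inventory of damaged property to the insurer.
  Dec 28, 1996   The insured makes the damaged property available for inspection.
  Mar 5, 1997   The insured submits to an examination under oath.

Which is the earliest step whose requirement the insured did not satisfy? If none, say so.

Step 4

Step 1: 72 days after Sep 9, 1996 (when the loss occurs) is Nov 20, 1996; completed Oct 17, 1996, before the deadline.
Step 2: the window is 7–17 days after Oct 17, 1996 (when first notice of loss is given), so Oct 24, 1996 through Nov 3, 1996; done Oct 27, 1996, which is between those dates.
Step 3: the window is 25–38 days after Nov 23, 1996 (end of the 27-day objection period, which began when the supporting inventory is provided on Oct 27, 1996), so Dec 18, 1996 through Dec 31, 1996; done Dec 28, 1996, which is between those dates.
Step 4: 51 days after Jan 11, 1997 (end of the 14-day comment period, which began when the property is made available on Dec 28, 1996) is Mar 3, 1997; done Mar 5, 1997 — 2 days late.
The analysis stops there.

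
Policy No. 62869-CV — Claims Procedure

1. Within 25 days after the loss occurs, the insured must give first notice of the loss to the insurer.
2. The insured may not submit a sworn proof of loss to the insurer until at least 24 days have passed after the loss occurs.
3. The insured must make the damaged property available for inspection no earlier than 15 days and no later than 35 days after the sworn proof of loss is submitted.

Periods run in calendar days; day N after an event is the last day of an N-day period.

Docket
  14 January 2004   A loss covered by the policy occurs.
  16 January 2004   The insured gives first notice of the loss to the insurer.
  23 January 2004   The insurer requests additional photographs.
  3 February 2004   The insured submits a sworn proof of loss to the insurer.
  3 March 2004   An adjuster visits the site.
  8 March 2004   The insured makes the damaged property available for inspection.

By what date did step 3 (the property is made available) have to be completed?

Step 3 runs from 3 February 2004, when the sworn proof of loss is submitted. The window is 15–35 days after 3 February 2004; it closes on 9 March 2004.

9 March 2004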